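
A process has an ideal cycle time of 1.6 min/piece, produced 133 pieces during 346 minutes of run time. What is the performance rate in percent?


Formula: Performance = (Ideal CT * Total Count) / Run Time * 100
Ideal output time = 1.6 * 133 = 212.8 min
Performance = 212.8 / 346 * 100 = 61.5%

61.5%


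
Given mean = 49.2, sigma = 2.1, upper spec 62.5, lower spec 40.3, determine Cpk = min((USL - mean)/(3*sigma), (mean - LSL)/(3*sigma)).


Cpu = (62.5 - 49.2) / (3 * 2.1) = 2.11
Cpl = (49.2 - 40.3) / (3 * 2.1) = 1.41
Cpk = min(2.11, 1.41) = 1.41

1.41


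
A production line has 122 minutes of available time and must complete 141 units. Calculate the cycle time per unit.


Formula: CT = Available Time / Number of Units
CT = 122 min / 141 units
CT = 0.87 min/unit

0.87 min/unit


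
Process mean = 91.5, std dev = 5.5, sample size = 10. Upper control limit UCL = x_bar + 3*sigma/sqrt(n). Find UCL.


UCL = 91.5 + 3 * 5.5 / sqrt(10)

96.72


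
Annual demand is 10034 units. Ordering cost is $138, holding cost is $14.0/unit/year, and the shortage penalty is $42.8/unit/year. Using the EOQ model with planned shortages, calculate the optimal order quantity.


Formula: EOQ* = sqrt(2DS/H) * sqrt((H+P)/P)
Base EOQ = sqrt(2*10034*138/14.0) = 444.76 units
Correction = sqrt((14.0+42.8)/42.8) = 1.152
EOQ* = 444.76 * 1.152 = 512.4 units

512.4 units


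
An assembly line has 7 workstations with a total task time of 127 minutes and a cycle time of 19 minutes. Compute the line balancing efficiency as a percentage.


Formula: Efficiency = Sum of Task Times / (N_stations * CT) * 100
Total station capacity = 7 stations * 19 min = 133 min
Efficiency = 127 / 133 * 100 = 95.5%

95.5%


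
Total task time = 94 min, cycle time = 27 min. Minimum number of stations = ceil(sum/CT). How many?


Formula: N_min = ceil(Sum of Task Times / Cycle Time)
N_min = ceil(94 min / 27 min) = ceil(3.4815)
N_min = 4 stations

4


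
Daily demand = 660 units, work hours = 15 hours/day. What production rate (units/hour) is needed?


Formula: Production Rate = Daily Demand / Available Hours
Rate = 660 units/day / 15 hours/day
Rate = 44.0 units/hour

44.0 units/hour


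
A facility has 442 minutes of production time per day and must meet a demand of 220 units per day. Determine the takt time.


Formula: Takt Time = Available Production Time / Customer Demand
Takt = 442 min/day / 220 units/day
Takt = 2.01 min/unit

2.01 min/unit


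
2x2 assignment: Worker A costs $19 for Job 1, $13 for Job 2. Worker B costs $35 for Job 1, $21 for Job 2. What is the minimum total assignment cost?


Option 1: A->1 + B->2 = $19 + $21 = $40
Option 2: A->2 + B->1 = $13 + $35 = $48
Min cost = min($40, $48) = $40

$40


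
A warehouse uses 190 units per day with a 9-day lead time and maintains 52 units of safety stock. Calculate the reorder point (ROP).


Formula: ROP = (Daily Demand * Lead Time) + Safety Stock
Demand during lead time = 190 * 9 = 1710 units
ROP = 1710 + 52 = 1762 units

1762 units


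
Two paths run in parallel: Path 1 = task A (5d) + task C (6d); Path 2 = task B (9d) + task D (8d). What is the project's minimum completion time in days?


Path 1 = 5 + 6 = 11 days
Path 2 = 9 + 8 = 17 days
Duration = max(11, 17) = 17 days

17 days


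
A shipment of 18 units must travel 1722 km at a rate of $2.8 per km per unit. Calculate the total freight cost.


TC = dist * cost * units = 1722 * 2.8 * 18 = $86788.80

$86788.80


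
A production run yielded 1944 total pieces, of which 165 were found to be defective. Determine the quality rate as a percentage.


Formula: Quality Rate = Good Pieces / Total Pieces * 100
Good pieces = 1944 - 165 = 1779
QR = 1779 / 1944 * 100 = 91.5%

91.5%


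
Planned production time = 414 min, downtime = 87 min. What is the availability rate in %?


Formula: Availability = (Planned Time - Downtime) / Planned Time * 100
Uptime = 414 - 87 = 327 min
Availability = 327 / 414 * 100 = 79.0%

79.0%


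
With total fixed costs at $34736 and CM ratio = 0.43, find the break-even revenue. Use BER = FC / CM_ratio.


Formula: BER = Fixed Costs / Contribution Margin Ratio
BER = $34736 / 0.43
BER = $80781.40 (to the nearest cent)

$80781.40


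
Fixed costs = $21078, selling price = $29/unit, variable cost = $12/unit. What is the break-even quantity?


Formula: BEQ = Fixed Costs / (Price - Variable Cost)
Contribution margin = $29 - $12 = $17/unit
BEQ = ceil($21078 / $17/unit) = ceil(1239.88) = 1240 units

1240 units


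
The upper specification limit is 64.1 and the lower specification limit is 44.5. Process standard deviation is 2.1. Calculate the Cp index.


Cp = (64.1 - 44.5) / (6 * 2.1)

1.56


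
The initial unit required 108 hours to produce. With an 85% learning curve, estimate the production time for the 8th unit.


Formula: T_n = T_1 * (learning_rate)^(log2(n)) where learning_rate = rate/100
Doublings = log2(8) = 3
T_n = 108 * 0.85^3
T_n = 108 * 0.6141 = 66.3 hours

66.3 hours


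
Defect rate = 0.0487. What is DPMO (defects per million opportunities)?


DPMO = defect_rate * 1000000 = 0.0487 * 1000000

48700


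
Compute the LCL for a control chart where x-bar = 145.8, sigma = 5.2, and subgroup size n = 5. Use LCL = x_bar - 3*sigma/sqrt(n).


LCL = 145.8 - 3 * 5.2 / sqrt(5)

138.82


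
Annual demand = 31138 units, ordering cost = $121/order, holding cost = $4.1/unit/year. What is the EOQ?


Formula: EOQ = sqrt(2 * D * S / H)
Numerator: 2 * 31138 * 121 = 7535396
2DS/H = 7535396 / 4.1 = 1837901.5
EOQ = sqrt(1837901.5) = 1355.7 units

1355.7 units


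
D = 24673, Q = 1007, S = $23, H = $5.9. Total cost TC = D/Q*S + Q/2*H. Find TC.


TC = 24673/1007 * 23 + 1007/2 * 5.9

$3534.18


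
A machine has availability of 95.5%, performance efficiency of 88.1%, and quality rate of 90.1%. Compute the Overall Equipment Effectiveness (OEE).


Formula: OEE = Availability * Performance * Quality / 10000
A * P = 95.5% * 88.1% / 100 = 84.14%
OEE = 84.14% * 90.1% / 100 = 75.8%

75.8%


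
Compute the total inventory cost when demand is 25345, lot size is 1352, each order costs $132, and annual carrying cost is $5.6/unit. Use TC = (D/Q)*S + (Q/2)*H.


TC = 25345/1352 * 132 + 1352/2 * 5.6

$6260.11


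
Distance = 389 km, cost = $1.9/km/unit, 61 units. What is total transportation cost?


TC = dist * cost * units = 389 * 1.9 * 61 = $45085.10

$45085.10


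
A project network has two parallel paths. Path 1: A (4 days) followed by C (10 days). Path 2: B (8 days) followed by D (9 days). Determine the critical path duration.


Path 1 = 4 + 10 = 14 days
Path 2 = 8 + 9 = 17 days
Duration = max(14, 17) = 17 days

17 days


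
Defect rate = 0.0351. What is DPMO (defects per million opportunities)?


DPMO = defect_rate * 1000000 = 0.0351 * 1000000

35100


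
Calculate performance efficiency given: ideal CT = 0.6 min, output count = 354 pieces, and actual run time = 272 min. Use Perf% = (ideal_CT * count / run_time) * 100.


Formula: Performance = (Ideal CT * Total Count) / Run Time * 100
Ideal output time = 0.6 * 354 = 212.4 min
Performance = 212.4 / 272 * 100 = 78.1%

78.1%


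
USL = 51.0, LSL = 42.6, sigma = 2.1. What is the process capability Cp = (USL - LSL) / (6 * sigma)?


Cp = (51.0 - 42.6) / (6 * 2.1)

0.67


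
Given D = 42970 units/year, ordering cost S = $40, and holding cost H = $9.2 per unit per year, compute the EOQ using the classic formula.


Formula: EOQ = sqrt(2 * D * S / H)
Numerator: 2 * 42970 * 40 = 3437600
2DS/H = 3437600 / 9.2 = 373652.2
EOQ = sqrt(373652.2) = 611.3 units

611.3 units


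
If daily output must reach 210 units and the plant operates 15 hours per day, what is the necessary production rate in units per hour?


Formula: Production Rate = Daily Demand / Available Hours
Rate = 210 units/day / 15 hours/day
Rate = 14.0 units/hour

14.0 units/hour


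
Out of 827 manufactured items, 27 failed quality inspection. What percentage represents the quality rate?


Formula: Quality Rate = Good Pieces / Total Pieces * 100
Good pieces = 827 - 27 = 800
QR = 800 / 827 * 100 = 96.7%

96.7%


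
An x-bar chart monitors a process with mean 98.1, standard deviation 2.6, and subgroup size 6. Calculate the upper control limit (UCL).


UCL = 98.1 + 3 * 2.6 / sqrt(6)

101.28


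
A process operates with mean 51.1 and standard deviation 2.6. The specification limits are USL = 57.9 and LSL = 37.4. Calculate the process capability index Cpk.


Cpu = (57.9 - 51.1) / (3 * 2.6) = 0.87
Cpl = (51.1 - 37.4) / (3 * 2.6) = 1.76
Cpk = min(0.87, 1.76) = 0.87

0.87


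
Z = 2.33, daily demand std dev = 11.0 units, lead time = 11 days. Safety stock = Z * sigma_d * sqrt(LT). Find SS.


Formula: SS = z * sigma_d * sqrt(LT)
sqrt(LT) = sqrt(11) = 3.3166
SS = 2.33 * 11.0 * 3.3166
SS = 85.0 units

85.0 units


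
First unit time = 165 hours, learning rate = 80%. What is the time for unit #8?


Formula: T_n = T_1 * (learning_rate)^(log2(n)) where learning_rate = rate/100
Doublings = log2(8) = 3
T_n = 165 * 0.8^3
T_n = 165 * 0.512 = 84.5 hours

84.5 hours


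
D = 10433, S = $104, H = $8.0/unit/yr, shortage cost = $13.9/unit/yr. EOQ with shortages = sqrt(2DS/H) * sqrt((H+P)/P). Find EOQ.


Formula: EOQ* = sqrt(2DS/H) * sqrt((H+P)/P)
Base EOQ = sqrt(2*10433*104/8.0) = 520.82 units
Correction = sqrt((8.0+13.9)/13.9) = 1.2552
EOQ* = 520.82 * 1.2552 = 653.7 units

653.7 units


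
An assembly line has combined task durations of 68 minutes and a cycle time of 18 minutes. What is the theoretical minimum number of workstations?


Formula: N_min = ceil(Sum of Task Times / Cycle Time)
N_min = ceil(68 min / 18 min) = ceil(3.7778)
N_min = 4 stations

4


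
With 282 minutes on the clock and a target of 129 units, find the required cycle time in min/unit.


Formula: CT = Available Time / Number of Units
CT = 282 min / 129 units
CT = 2.19 min/unit

2.19 min/unit


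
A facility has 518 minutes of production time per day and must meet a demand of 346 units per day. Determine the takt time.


Formula: Takt Time = Available Production Time / Customer Demand
Takt = 518 min/day / 346 units/day
Takt = 1.5 min/unit

1.5 min/unit


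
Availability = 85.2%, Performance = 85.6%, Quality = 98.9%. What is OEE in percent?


Formula: OEE = Availability * Performance * Quality / 10000
A * P = 85.2% * 85.6% / 100 = 72.93%
OEE = 72.93% * 98.9% / 100 = 72.1%

72.1%


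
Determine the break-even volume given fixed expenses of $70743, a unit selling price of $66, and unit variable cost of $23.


Formula: BEQ = Fixed Costs / (Price - Variable Cost)
Contribution margin = $66 - $23 = $43/unit
BEQ = ceil($70743 / $43/unit) = ceil(1645.19) = 1646 units

1646 units


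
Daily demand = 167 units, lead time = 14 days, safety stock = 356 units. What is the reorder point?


Formula: ROP = (Daily Demand * Lead Time) + Safety Stock
Demand during lead time = 167 * 14 = 2338 units
ROP = 2338 + 356 = 2694 units

2694 units


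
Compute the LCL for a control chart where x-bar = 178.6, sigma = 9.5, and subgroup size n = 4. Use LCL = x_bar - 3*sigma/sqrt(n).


LCL = 178.6 - 3 * 9.5 / sqrt(4)

164.35


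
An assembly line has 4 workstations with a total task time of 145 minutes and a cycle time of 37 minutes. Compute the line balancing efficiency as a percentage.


Formula: Efficiency = Sum of Task Times / (N_stations * CT) * 100
Total station capacity = 4 stations * 37 min = 148 min
Efficiency = 145 / 148 * 100 = 98.0%

98.0%


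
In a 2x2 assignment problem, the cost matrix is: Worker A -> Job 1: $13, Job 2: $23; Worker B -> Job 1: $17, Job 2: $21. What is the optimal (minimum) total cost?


Option 1: A->1 + B->2 = $13 + $21 = $34
Option 2: A->2 + B->1 = $23 + $17 = $40
Min cost = min($34, $40) = $34

$34


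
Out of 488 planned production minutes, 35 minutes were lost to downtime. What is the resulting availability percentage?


Formula: Availability = (Planned Time - Downtime) / Planned Time * 100
Uptime = 488 - 35 = 453 min
Availability = 453 / 488 * 100 = 92.8%

92.8%


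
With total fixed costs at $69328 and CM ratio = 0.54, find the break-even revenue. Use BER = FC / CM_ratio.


Formula: BER = Fixed Costs / Contribution Margin Ratio
BER = $69328 / 0.54
BER = $128385.19 (to the nearest cent)

$128385.19


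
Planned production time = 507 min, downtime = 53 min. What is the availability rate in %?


Formula: Availability = (Planned Time - Downtime) / Planned Time * 100
Uptime = 507 - 53 = 454 min
Availability = 454 / 507 * 100 = 89.5%

89.5%


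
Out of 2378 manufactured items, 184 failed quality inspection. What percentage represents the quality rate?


Formula: Quality Rate = Good Pieces / Total Pieces * 100
Good pieces = 2378 - 184 = 2194
QR = 2194 / 2378 * 100 = 92.3%

92.3%


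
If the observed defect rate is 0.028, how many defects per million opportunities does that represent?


DPMO = defect_rate * 1000000 = 0.028 * 1000000

28000


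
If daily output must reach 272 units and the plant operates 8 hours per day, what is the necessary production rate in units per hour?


Formula: Production Rate = Daily Demand / Available Hours
Rate = 272 units/day / 8 hours/day
Rate = 34.0 units/hour

34.0 units/hour


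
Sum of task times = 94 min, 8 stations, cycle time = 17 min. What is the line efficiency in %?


Formula: Efficiency = Sum of Task Times / (N_stations * CT) * 100
Total station capacity = 8 stations * 17 min = 136 min
Efficiency = 94 / 136 * 100 = 69.1%

69.1%


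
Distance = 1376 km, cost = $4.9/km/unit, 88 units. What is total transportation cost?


TC = dist * cost * units = 1376 * 4.9 * 88 = $593331.20

$593331.20


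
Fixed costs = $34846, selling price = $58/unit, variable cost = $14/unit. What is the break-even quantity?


Formula: BEQ = Fixed Costs / (Price - Variable Cost)
Contribution margin = $58 - $14 = $44/unit
BEQ = ceil($34846 / $44/unit) = ceil(791.95) = 792 units

792 units


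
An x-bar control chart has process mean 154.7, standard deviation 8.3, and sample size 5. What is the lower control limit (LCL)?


LCL = 154.7 - 3 * 8.3 / sqrt(5)

143.56


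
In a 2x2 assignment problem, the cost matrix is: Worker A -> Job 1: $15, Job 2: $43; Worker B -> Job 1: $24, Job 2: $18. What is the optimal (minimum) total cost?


Option 1: A->1 + B->2 = $15 + $18 = $33
Option 2: A->2 + B->1 = $43 + $24 = $67
Min cost = min($33, $67) = $33

$33


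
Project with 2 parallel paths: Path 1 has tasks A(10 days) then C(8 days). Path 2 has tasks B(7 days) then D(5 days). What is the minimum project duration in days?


Path 1 = 10 + 8 = 18 days
Path 2 = 7 + 5 = 12 days
Duration = max(18, 12) = 18 days

18 days


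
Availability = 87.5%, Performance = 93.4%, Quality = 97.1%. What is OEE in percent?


Formula: OEE = Availability * Performance * Quality / 10000
A * P = 87.5% * 93.4% / 100 = 81.73%
OEE = 81.73% * 97.1% / 100 = 79.4%

79.4%


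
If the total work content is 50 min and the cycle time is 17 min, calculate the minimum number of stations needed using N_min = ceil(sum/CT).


Formula: N_min = ceil(Sum of Task Times / Cycle Time)
N_min = ceil(50 min / 17 min) = ceil(2.9412)
N_min = 3 stations

3


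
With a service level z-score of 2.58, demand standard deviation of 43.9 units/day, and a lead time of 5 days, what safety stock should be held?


Formula: SS = z * sigma_d * sqrt(LT)
sqrt(LT) = sqrt(5) = 2.2361
SS = 2.58 * 43.9 * 2.2361
SS = 253.3 units

253.3 units


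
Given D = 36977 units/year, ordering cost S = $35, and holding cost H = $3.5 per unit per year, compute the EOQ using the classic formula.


Formula: EOQ = sqrt(2 * D * S / H)
Numerator: 2 * 36977 * 35 = 2588390
2DS/H = 2588390 / 3.5 = 739540.0
EOQ = sqrt(739540.0) = 860.0 units

860.0 units


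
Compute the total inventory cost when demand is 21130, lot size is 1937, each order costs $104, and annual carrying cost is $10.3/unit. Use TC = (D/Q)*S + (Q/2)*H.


TC = 21130/1937 * 104 + 1937/2 * 10.3

$11110.05


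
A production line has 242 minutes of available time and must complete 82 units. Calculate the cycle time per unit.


Formula: CT = Available Time / Number of Units
CT = 242 min / 82 units
CT = 2.95 min/unit

2.95 min/unit


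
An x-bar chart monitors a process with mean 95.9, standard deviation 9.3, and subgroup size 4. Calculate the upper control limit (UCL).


UCL = 95.9 + 3 * 9.3 / sqrt(4)

109.85


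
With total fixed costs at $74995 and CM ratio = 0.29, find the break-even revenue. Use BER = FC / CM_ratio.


Formula: BER = Fixed Costs / Contribution Margin Ratio
BER = $74995 / 0.29
BER = $258603.45 (to the nearest cent)

$258603.45


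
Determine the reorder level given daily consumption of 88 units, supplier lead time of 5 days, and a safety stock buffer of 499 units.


Formula: ROP = (Daily Demand * Lead Time) + Safety Stock
Demand during lead time = 88 * 5 = 440 units
ROP = 440 + 499 = 939 units

939 units


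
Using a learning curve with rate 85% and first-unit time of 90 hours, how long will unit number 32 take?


Formula: T_n = T_1 * (learning_rate)^(log2(n)) where learning_rate = rate/100
Doublings = log2(32) = 5
T_n = 90 * 0.85^5
T_n = 90 * 0.4437 = 39.9 hours

39.9 hours


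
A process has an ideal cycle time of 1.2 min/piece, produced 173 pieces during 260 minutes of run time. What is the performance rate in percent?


Formula: Performance = (Ideal CT * Total Count) / Run Time * 100
Ideal output time = 1.2 * 173 = 207.6 min
Performance = 207.6 / 260 * 100 = 79.8%

79.8%


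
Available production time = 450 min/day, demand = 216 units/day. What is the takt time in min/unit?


Formula: Takt Time = Available Production Time / Customer Demand
Takt = 450 min/day / 216 units/day
Takt = 2.08 min/unit

2.08 min/unit


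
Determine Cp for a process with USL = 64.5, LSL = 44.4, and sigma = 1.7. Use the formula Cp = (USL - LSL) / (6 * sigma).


Cp = (64.5 - 44.4) / (6 * 1.7)

1.97


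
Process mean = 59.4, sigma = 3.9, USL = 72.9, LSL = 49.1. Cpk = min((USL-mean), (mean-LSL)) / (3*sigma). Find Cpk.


Cpu = (72.9 - 59.4) / (3 * 3.9) = 1.15
Cpl = (59.4 - 49.1) / (3 * 3.9) = 0.88
Cpk = min(1.15, 0.88) = 0.88

0.88


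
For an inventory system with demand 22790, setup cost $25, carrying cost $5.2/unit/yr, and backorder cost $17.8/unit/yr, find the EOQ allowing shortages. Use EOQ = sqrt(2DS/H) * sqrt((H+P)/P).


Formula: EOQ* = sqrt(2DS/H) * sqrt((H+P)/P)
Base EOQ = sqrt(2*22790*25/5.2) = 468.12 units
Correction = sqrt((5.2+17.8)/17.8) = 1.13672
EOQ* = 468.12 * 1.13672 = 532.1 units

532.1 units


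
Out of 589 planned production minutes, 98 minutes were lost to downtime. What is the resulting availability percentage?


Formula: Availability = (Planned Time - Downtime) / Planned Time * 100
Uptime = 589 - 98 = 491 min
Availability = 491 / 589 * 100 = 83.4%

83.4%


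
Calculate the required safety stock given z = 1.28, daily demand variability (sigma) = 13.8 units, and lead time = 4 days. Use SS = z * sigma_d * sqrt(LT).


Formula: SS = z * sigma_d * sqrt(LT)
sqrt(LT) = sqrt(4) = 2.0
SS = 1.28 * 13.8 * 2.0
SS = 35.3 units

35.3 units


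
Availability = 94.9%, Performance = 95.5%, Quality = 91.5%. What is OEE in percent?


Formula: OEE = Availability * Performance * Quality / 10000
A * P = 94.9% * 95.5% / 100 = 90.63%
OEE = 90.63% * 91.5% / 100 = 82.9%

82.9%


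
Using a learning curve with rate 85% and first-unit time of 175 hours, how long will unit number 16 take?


Formula: T_n = T_1 * (learning_rate)^(log2(n)) where learning_rate = rate/100
Doublings = log2(16) = 4
T_n = 175 * 0.85^4
T_n = 175 * 0.522 = 91.4 hours

91.4 hours


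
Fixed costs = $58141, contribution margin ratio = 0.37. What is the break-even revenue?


Formula: BER = Fixed Costs / Contribution Margin Ratio
BER = $58141 / 0.37
BER = $157137.84 (to the nearest cent)

$157137.84


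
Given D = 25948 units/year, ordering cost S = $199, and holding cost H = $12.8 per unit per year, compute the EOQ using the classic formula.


Formula: EOQ = sqrt(2 * D * S / H)
Numerator: 2 * 25948 * 199 = 10327304
2DS/H = 10327304 / 12.8 = 806820.6
EOQ = sqrt(806820.6) = 898.2 units

898.2 units


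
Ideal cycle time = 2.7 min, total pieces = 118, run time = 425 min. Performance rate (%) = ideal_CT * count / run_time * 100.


Formula: Performance = (Ideal CT * Total Count) / Run Time * 100
Ideal output time = 2.7 * 118 = 318.6 min
Performance = 318.6 / 425 * 100 = 75.0%

75.0%


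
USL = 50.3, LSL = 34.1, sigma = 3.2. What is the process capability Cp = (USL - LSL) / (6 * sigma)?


Cp = (50.3 - 34.1) / (6 * 3.2)

0.84


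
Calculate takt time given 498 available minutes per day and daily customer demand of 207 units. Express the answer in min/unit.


Formula: Takt Time = Available Production Time / Customer Demand
Takt = 498 min/day / 207 units/day
Takt = 2.41 min/unit

2.41 min/unit


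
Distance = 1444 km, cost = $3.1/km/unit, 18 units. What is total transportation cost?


TC = dist * cost * units = 1444 * 3.1 * 18 = $80575.20

$80575.20


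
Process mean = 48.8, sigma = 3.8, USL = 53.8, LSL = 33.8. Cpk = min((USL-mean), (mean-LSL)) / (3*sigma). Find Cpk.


Cpu = (53.8 - 48.8) / (3 * 3.8) = 0.44
Cpl = (48.8 - 33.8) / (3 * 3.8) = 1.32
Cpk = min(0.44, 1.32) = 0.44

0.44


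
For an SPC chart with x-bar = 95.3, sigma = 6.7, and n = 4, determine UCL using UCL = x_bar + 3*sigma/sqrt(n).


UCL = 95.3 + 3 * 6.7 / sqrt(4)

105.35


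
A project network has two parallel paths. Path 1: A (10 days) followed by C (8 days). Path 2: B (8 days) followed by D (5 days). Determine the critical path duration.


Path 1 = 10 + 8 = 18 days
Path 2 = 8 + 5 = 13 days
Duration = max(18, 13) = 18 days

18 days


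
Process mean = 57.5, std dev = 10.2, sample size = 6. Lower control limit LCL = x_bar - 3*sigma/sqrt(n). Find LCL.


LCL = 57.5 - 3 * 10.2 / sqrt(6)

45.01


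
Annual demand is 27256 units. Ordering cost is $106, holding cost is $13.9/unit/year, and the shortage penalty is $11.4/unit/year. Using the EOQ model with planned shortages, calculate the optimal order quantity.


Formula: EOQ* = sqrt(2DS/H) * sqrt((H+P)/P)
Base EOQ = sqrt(2*27256*106/13.9) = 644.75 units
Correction = sqrt((13.9+11.4)/11.4) = 1.48973
EOQ* = 644.75 * 1.48973 = 960.5 units

960.5 units


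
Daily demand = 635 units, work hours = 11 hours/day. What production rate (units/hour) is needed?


Formula: Production Rate = Daily Demand / Available Hours
Rate = 635 units/day / 11 hours/day
Rate = 57.7 units/hour

57.7 units/hour


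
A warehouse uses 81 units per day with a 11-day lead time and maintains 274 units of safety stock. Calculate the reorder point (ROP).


Formula: ROP = (Daily Demand * Lead Time) + Safety Stock
Demand during lead time = 81 * 11 = 891 units
ROP = 891 + 274 = 1165 units

1165 units


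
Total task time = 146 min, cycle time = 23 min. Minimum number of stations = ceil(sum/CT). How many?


Formula: N_min = ceil(Sum of Task Times / Cycle Time)
N_min = ceil(146 min / 23 min) = ceil(6.3478)
N_min = 7 stations

7


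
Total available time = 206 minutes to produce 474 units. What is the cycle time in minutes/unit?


Formula: CT = Available Time / Number of Units
CT = 206 min / 474 units
CT = 0.43 min/unit

0.43 min/unit


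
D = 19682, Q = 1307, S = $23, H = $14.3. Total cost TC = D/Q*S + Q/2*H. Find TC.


TC = 19682/1307 * 23 + 1307/2 * 14.3

$9691.41


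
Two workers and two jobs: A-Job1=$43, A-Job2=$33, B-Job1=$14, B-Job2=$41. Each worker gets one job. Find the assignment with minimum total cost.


Option 1: A->1 + B->2 = $43 + $41 = $84
Option 2: A->2 + B->1 = $33 + $14 = $47
Min cost = min($84, $47) = $47

$47


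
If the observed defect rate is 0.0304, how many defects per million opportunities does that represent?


DPMO = defect_rate * 1000000 = 0.0304 * 1000000

30400


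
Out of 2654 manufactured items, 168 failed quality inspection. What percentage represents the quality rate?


Formula: Quality Rate = Good Pieces / Total Pieces * 100
Good pieces = 2654 - 168 = 2486
QR = 2486 / 2654 * 100 = 93.7%

93.7%


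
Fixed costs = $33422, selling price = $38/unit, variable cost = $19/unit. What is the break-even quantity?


Formula: BEQ = Fixed Costs / (Price - Variable Cost)
Contribution margin = $38 - $19 = $19/unit
BEQ = ceil($33422 / $19/unit) = ceil(1759.05) = 1760 units

1760 units


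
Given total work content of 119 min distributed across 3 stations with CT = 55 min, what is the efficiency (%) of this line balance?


Formula: Efficiency = Sum of Task Times / (N_stations * CT) * 100
Total station capacity = 3 stations * 55 min = 165 min
Efficiency = 119 / 165 * 100 = 72.1%

72.1%


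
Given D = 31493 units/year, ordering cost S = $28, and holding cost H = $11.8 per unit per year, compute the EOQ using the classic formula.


Formula: EOQ = sqrt(2 * D * S / H)
Numerator: 2 * 31493 * 28 = 1763608
2DS/H = 1763608 / 11.8 = 149458.3
EOQ = sqrt(149458.3) = 386.6 units

386.6 units


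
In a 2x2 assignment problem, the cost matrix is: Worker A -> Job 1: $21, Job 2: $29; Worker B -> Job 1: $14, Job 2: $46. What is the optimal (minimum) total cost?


Option 1: A->1 + B->2 = $21 + $46 = $67
Option 2: A->2 + B->1 = $29 + $14 = $43
Min cost = min($67, $43) = $43

$43


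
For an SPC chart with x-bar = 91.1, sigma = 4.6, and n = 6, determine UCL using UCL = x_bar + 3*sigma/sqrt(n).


UCL = 91.1 + 3 * 4.6 / sqrt(6)

96.73


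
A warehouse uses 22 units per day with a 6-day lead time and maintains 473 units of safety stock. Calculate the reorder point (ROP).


Formula: ROP = (Daily Demand * Lead Time) + Safety Stock
Demand during lead time = 22 * 6 = 132 units
ROP = 132 + 473 = 605 units

605 units


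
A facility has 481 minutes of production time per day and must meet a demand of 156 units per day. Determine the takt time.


Formula: Takt Time = Available Production Time / Customer Demand
Takt = 481 min/day / 156 units/day
Takt = 3.08 min/unit

3.08 min/unit


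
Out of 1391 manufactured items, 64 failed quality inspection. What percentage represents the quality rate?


Formula: Quality Rate = Good Pieces / Total Pieces * 100
Good pieces = 1391 - 64 = 1327
QR = 1327 / 1391 * 100 = 95.4%

95.4%


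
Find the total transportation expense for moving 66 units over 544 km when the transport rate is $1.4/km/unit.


TC = dist * cost * units = 544 * 1.4 * 66 = $50265.60

$50265.60


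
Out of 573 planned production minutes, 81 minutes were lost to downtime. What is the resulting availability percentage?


Formula: Availability = (Planned Time - Downtime) / Planned Time * 100
Uptime = 573 - 81 = 492 min
Availability = 492 / 573 * 100 = 85.9%

85.9%


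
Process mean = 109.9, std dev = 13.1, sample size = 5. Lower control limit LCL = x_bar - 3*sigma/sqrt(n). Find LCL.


LCL = 109.9 - 3 * 13.1 / sqrt(5)

92.32


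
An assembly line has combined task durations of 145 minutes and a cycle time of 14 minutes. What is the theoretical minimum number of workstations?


Formula: N_min = ceil(Sum of Task Times / Cycle Time)
N_min = ceil(145 min / 14 min) = ceil(10.3571)
N_min = 11 stations

11


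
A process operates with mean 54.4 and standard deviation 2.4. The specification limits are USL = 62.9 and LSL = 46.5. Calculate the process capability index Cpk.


Cpu = (62.9 - 54.4) / (3 * 2.4) = 1.18
Cpl = (54.4 - 46.5) / (3 * 2.4) = 1.1
Cpk = min(1.18, 1.1) = 1.1

1.1


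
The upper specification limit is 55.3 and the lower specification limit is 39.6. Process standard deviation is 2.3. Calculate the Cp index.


Cp = (55.3 - 39.6) / (6 * 2.3)

1.14


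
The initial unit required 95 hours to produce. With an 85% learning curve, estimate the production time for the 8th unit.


Formula: T_n = T_1 * (learning_rate)^(log2(n)) where learning_rate = rate/100
Doublings = log2(8) = 3
T_n = 95 * 0.85^3
T_n = 95 * 0.6141 = 58.3 hours

58.3 hours


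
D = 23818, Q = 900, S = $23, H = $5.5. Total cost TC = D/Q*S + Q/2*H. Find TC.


TC = 23818/900 * 23 + 900/2 * 5.5

$3083.68


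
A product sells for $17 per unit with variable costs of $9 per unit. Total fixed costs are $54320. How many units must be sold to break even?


Formula: BEQ = Fixed Costs / (Price - Variable Cost)
Contribution margin = $17 - $9 = $8/unit
BEQ = ceil($54320 / $8/unit) = ceil(6790.0) = 6790 units

6790 units


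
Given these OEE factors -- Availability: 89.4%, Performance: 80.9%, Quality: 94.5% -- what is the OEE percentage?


Formula: OEE = Availability * Performance * Quality / 10000
A * P = 89.4% * 80.9% / 100 = 72.32%
OEE = 72.32% * 94.5% / 100 = 68.3%

68.3%


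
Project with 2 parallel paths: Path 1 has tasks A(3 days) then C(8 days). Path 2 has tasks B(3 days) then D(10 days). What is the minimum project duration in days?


Path 1 = 3 + 8 = 11 days
Path 2 = 3 + 10 = 13 days
Duration = max(11, 13) = 13 days

13 days


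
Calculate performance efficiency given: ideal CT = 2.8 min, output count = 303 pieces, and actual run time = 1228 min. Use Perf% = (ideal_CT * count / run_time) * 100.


Formula: Performance = (Ideal CT * Total Count) / Run Time * 100
Ideal output time = 2.8 * 303 = 848.4 min
Performance = 848.4 / 1228 * 100 = 69.1%

69.1%


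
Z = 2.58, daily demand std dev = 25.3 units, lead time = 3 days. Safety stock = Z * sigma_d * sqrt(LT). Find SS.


Formula: SS = z * sigma_d * sqrt(LT)
sqrt(LT) = sqrt(3) = 1.7321
SS = 2.58 * 25.3 * 1.7321
SS = 113.1 units

113.1 units


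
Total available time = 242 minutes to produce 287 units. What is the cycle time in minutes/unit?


Formula: CT = Available Time / Number of Units
CT = 242 min / 287 units
CT = 0.84 min/unit

0.84 min/unit


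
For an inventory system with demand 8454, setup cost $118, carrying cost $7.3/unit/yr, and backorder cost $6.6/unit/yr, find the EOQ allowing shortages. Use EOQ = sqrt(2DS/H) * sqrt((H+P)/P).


Formula: EOQ* = sqrt(2DS/H) * sqrt((H+P)/P)
Base EOQ = sqrt(2*8454*118/7.3) = 522.79 units
Correction = sqrt((7.3+6.6)/6.6) = 1.45123
EOQ* = 522.79 * 1.45123 = 758.7 units

758.7 units


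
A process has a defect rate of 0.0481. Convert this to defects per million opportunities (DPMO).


DPMO = defect_rate * 1000000 = 0.0481 * 1000000

48100


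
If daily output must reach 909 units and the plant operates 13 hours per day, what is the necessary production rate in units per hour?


Formula: Production Rate = Daily Demand / Available Hours
Rate = 909 units/day / 13 hours/day
Rate = 69.9 units/hour

69.9 units/hour


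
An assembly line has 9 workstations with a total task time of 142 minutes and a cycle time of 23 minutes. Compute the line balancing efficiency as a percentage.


Formula: Efficiency = Sum of Task Times / (N_stations * CT) * 100
Total station capacity = 9 stations * 23 min = 207 min
Efficiency = 142 / 207 * 100 = 68.6%

68.6%


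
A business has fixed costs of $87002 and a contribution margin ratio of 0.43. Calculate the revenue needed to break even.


Formula: BER = Fixed Costs / Contribution Margin Ratio
BER = $87002 / 0.43
BER = $202330.23 (to the nearest cent)

$202330.23


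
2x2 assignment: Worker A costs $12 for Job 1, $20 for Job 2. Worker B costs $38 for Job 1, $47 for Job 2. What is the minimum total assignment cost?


Option 1: A->1 + B->2 = $12 + $47 = $59
Option 2: A->2 + B->1 = $20 + $38 = $58
Min cost = min($59, $58) = $58

$58


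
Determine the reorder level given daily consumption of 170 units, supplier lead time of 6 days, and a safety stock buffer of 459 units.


Formula: ROP = (Daily Demand * Lead Time) + Safety Stock
Demand during lead time = 170 * 6 = 1020 units
ROP = 1020 + 459 = 1479 units

1479 units


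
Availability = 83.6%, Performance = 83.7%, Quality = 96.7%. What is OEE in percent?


Formula: OEE = Availability * Performance * Quality / 10000
A * P = 83.6% * 83.7% / 100 = 69.97%
OEE = 69.97% * 96.7% / 100 = 67.7%

67.7%


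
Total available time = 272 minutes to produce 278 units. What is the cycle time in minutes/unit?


Formula: CT = Available Time / Number of Units
CT = 272 min / 278 units
CT = 0.98 min/unit

0.98 min/unit


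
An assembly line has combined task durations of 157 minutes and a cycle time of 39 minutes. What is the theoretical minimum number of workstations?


Formula: N_min = ceil(Sum of Task Times / Cycle Time)
N_min = ceil(157 min / 39 min) = ceil(4.0256)
N_min = 5 stations

5


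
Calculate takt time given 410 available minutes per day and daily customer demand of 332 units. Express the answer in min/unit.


Formula: Takt Time = Available Production Time / Customer Demand
Takt = 410 min/day / 332 units/day
Takt = 1.23 min/unit

1.23 min/unit


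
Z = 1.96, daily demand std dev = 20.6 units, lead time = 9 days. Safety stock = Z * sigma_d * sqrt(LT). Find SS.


Formula: SS = z * sigma_d * sqrt(LT)
sqrt(LT) = sqrt(9) = 3.0
SS = 1.96 * 20.6 * 3.0
SS = 121.1 units

121.1 units


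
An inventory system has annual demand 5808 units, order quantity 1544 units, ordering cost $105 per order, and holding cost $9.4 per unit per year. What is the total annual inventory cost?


TC = 5808/1544 * 105 + 1544/2 * 9.4

$7651.77


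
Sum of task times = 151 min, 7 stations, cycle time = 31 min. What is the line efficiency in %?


Formula: Efficiency = Sum of Task Times / (N_stations * CT) * 100
Total station capacity = 7 stations * 31 min = 217 min
Efficiency = 151 / 217 * 100 = 69.6%

69.6%


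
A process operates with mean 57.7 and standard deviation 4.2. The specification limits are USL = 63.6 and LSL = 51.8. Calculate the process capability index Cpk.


Cpu = (63.6 - 57.7) / (3 * 4.2) = 0.47
Cpl = (57.7 - 51.8) / (3 * 4.2) = 0.47
Cpk = min(0.47, 0.47) = 0.47

0.47


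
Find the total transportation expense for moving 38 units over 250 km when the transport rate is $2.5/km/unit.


TC = dist * cost * units = 250 * 2.5 * 38 = $23750.00

$23750.00


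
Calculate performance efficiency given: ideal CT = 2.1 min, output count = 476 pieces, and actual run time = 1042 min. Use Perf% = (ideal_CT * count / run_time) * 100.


Formula: Performance = (Ideal CT * Total Count) / Run Time * 100
Ideal output time = 2.1 * 476 = 999.6 min
Performance = 999.6 / 1042 * 100 = 95.9%

95.9%


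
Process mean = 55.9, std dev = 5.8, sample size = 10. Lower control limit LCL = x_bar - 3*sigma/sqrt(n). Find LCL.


LCL = 55.9 - 3 * 5.8 / sqrt(10)

50.4


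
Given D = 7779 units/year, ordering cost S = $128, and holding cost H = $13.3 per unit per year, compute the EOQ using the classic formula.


Formula: EOQ = sqrt(2 * D * S / H)
Numerator: 2 * 7779 * 128 = 1991424
2DS/H = 1991424 / 13.3 = 149731.1
EOQ = sqrt(149731.1) = 387.0 units

387.0 units


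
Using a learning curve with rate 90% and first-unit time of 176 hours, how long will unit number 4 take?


Formula: T_n = T_1 * (learning_rate)^(log2(n)) where learning_rate = rate/100
Doublings = log2(4) = 2
T_n = 176 * 0.9^2
T_n = 176 * 0.81 = 142.6 hours

142.6 hours


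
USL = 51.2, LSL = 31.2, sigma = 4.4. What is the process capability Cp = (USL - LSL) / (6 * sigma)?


Cp = (51.2 - 31.2) / (6 * 4.4)

0.76


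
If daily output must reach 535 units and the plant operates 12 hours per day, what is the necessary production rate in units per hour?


Formula: Production Rate = Daily Demand / Available Hours
Rate = 535 units/day / 12 hours/day
Rate = 44.6 units/hour

44.6 units/hour


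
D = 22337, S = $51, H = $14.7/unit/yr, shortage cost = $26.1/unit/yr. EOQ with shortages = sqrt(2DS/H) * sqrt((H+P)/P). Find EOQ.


Formula: EOQ* = sqrt(2DS/H) * sqrt((H+P)/P)
Base EOQ = sqrt(2*22337*51/14.7) = 393.69 units
Correction = sqrt((14.7+26.1)/26.1) = 1.25029
EOQ* = 393.69 * 1.25029 = 492.2 units

492.2 units


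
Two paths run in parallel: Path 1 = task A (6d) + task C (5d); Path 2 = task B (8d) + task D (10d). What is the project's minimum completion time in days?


Path 1 = 6 + 5 = 11 days
Path 2 = 8 + 10 = 18 days
Duration = max(11, 18) = 18 days

18 days


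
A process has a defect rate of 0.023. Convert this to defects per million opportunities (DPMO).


DPMO = defect_rate * 1000000 = 0.023 * 1000000

23000


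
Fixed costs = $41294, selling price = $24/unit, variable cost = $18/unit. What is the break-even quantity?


Formula: BEQ = Fixed Costs / (Price - Variable Cost)
Contribution margin = $24 - $18 = $6/unit
BEQ = ceil($41294 / $6/unit) = ceil(6882.33) = 6883 units

6883 units


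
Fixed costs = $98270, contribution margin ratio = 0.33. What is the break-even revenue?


Formula: BER = Fixed Costs / Contribution Margin Ratio
BER = $98270 / 0.33
BER = $297787.88 (to the nearest cent)

$297787.88


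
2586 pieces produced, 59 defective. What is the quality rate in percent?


Formula: Quality Rate = Good Pieces / Total Pieces * 100
Good pieces = 2586 - 59 = 2527
QR = 2527 / 2586 * 100 = 97.7%

97.7%


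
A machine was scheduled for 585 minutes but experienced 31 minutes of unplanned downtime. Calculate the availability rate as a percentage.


Formula: Availability = (Planned Time - Downtime) / Planned Time * 100
Uptime = 585 - 31 = 554 min
Availability = 554 / 585 * 100 = 94.7%

94.7%


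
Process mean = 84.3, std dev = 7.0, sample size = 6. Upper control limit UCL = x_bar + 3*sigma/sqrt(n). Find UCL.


UCL = 84.3 + 3 * 7.0 / sqrt(6)

92.87


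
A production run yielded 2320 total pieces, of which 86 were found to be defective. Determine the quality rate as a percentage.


Formula: Quality Rate = Good Pieces / Total Pieces * 100
Good pieces = 2320 - 86 = 2234
QR = 2234 / 2320 * 100 = 96.3%

96.3%


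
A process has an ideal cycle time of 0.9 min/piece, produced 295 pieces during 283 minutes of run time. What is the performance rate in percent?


Formula: Performance = (Ideal CT * Total Count) / Run Time * 100
Ideal output time = 0.9 * 295 = 265.5 min
Performance = 265.5 / 283 * 100 = 93.8%

93.8%


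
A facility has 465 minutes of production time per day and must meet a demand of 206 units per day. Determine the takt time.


Formula: Takt Time = Available Production Time / Customer Demand
Takt = 465 min/day / 206 units/day
Takt = 2.26 min/unit

2.26 min/unit


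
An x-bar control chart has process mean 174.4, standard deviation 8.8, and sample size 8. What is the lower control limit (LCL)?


LCL = 174.4 - 3 * 8.8 / sqrt(8)

165.07


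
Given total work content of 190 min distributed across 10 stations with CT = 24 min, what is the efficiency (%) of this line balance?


Formula: Efficiency = Sum of Task Times / (N_stations * CT) * 100
Total station capacity = 10 stations * 24 min = 240 min
Efficiency = 190 / 240 * 100 = 79.2%

79.2%


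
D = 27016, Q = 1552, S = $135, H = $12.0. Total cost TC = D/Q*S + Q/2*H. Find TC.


TC = 27016/1552 * 135 + 1552/2 * 12.0

$11661.97


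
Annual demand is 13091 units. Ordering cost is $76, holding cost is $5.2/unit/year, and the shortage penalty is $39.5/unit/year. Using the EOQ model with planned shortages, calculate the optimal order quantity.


Formula: EOQ* = sqrt(2DS/H) * sqrt((H+P)/P)
Base EOQ = sqrt(2*13091*76/5.2) = 618.6 units
Correction = sqrt((5.2+39.5)/39.5) = 1.06379
EOQ* = 618.6 * 1.06379 = 658.1 units

658.1 units


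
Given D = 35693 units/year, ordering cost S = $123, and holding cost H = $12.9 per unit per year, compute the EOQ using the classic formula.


Formula: EOQ = sqrt(2 * D * S / H)
Numerator: 2 * 35693 * 123 = 8780478
2DS/H = 8780478 / 12.9 = 680657.2
EOQ = sqrt(680657.2) = 825.0 units

825.0 units
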